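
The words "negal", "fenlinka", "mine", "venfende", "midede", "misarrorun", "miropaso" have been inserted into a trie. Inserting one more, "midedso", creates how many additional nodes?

2

The longest prefix of "midedso" already in the trie is "mided" (length 5).
New nodes needed: |"midedso"| − 5 = 7 − 5 = 2.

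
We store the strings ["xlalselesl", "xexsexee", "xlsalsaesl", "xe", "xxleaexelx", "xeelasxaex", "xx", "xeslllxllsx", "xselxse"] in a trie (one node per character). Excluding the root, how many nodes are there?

Trace insertions, counting only characters that open a new branch:
  "xlalselesl" → 10 new (x, l, a, l, s, e, l, e, s, l)
  "xexsexee" → prefix "x" already present; 7 new (e, x, s, e, x, e, e)
  "xlsalsaesl" → prefix "xl" already present; 8 new (s, a, l, s, a, e, s, l)
  "xe" → prefix "xe" already present; 0 new (none)
  "xxleaexelx" → prefix "x" already present; 9 new (x, l, e, a, e, x, e, l, x)
  "xeelasxaex" → prefix "xe" already present; 8 new (e, l, a, s, x, a, e, x)
  "xx" → prefix "xx" already present; 0 new (none)
  "xeslllxllsx" → prefix "xe" already present; 9 new (s, l, l, l, x, l, l, s, x)
  "xselxse" → prefix "x" already present; 6 new (s, e, l, x, s, e)
Total nodes = 10 + 7 + 8 + 0 + 9 + 8 + 0 + 9 + 6 = 57

57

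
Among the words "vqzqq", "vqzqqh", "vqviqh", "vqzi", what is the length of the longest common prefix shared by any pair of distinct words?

5

Equivalently: take the maximum, over all pairs, of their longest common prefix length.
e.g. "vqzqq" and "vqzqqh" share the prefix "vqzqq" of length 5; no pair shares a longer one.
Longest shared-prefix length: 5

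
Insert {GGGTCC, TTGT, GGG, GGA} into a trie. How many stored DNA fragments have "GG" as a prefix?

Walk to "GG"; the words in its subtree are exactly those with that prefix.
Matches: "GGA", "GGG", "GGGTCC"
Count: 3

3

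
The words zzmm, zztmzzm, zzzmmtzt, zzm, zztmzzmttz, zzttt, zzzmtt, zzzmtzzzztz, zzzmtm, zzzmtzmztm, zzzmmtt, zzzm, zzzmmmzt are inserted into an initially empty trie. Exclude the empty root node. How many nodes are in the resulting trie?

37

For each word, the new-node count is its length minus the longest prefix already in the trie:
  "zzmm" → 4 new (z, z, m, m)
  "zztmzzm" → prefix "zz" already present; 5 new (t, m, z, z, m)
  "zzzmmtzt" → prefix "zz" already present; 6 new (z, m, m, t, z, t)
  "zzm" → prefix "zzm" already present; 0 new (none)
  "zztmzzmttz" → prefix "zztmzzm" already present; 3 new (t, t, z)
  "zzttt" → prefix "zzt" already present; 2 new (t, t)
  "zzzmtt" → prefix "zzzm" already present; 2 new (t, t)
  "zzzmtzzzztz" → prefix "zzzmt" already present; 6 new (z, z, z, z, t, z)
  "zzzmtm" → prefix "zzzmt" already present; 1 new (m)
  "zzzmtzmztm" → prefix "zzzmtz" already present; 4 new (m, z, t, m)
  "zzzmmtt" → prefix "zzzmmt" already present; 1 new (t)
  "zzzm" → prefix "zzzm" already present; 0 new (none)
  "zzzmmmzt" → prefix "zzzmm" already present; 3 new (m, z, t)
Total nodes = 4 + 5 + 6 + 0 + 3 + 2 + 2 + 6 + 1 + 4 + 1 + 0 + 3 = 37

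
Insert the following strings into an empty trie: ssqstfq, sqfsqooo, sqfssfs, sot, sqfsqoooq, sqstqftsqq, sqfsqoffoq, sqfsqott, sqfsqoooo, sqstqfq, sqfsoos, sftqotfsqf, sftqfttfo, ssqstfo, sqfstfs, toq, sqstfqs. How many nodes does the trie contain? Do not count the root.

63

Insert word by word; a character creates a node only if that edge doesn't already exist:
  "ssqstfq" → 7 new (s, s, q, s, t, f, q)
  "sqfsqooo" → prefix "s" already present; 7 new (q, f, s, q, o, o, o)
  "sqfssfs" → prefix "sqfs" already present; 3 new (s, f, s)
  "sot" → prefix "s" already present; 2 new (o, t)
  "sqfsqoooq" → prefix "sqfsqooo" already present; 1 new (q)
  "sqstqftsqq" → prefix "sq" already present; 8 new (s, t, q, f, t, s, q, q)
  "sqfsqoffoq" → prefix "sqfsqo" already present; 4 new (f, f, o, q)
  "sqfsqott" → prefix "sqfsqo" already present; 2 new (t, t)
  "sqfsqoooo" → prefix "sqfsqooo" already present; 1 new (o)
  "sqstqfq" → prefix "sqstqf" already present; 1 new (q)
  "sqfsoos" → prefix "sqfs" already present; 3 new (o, o, s)
  "sftqotfsqf" → prefix "s" already present; 9 new (f, t, q, o, t, f, s, q, f)
  "sftqfttfo" → prefix "sftq" already present; 5 new (f, t, t, f, o)
  "ssqstfo" → prefix "ssqstf" already present; 1 new (o)
  "sqfstfs" → prefix "sqfs" already present; 3 new (t, f, s)
  "toq" → 3 new (t, o, q)
  "sqstfqs" → prefix "sqst" already present; 3 new (f, q, s)
Total nodes = 7 + 7 + 3 + 2 + 1 + 8 + 4 + 2 + 1 + 1 + 3 + 9 + 5 + 1 + 3 + 3 + 3 = 63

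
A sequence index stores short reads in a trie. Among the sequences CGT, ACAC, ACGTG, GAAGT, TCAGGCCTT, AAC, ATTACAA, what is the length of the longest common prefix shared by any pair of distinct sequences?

Equivalently: take the maximum, over all pairs, of their longest common prefix length.
"ACAC" and "ACGTG" agree on "AC" (2 characters) before diverging; nothing deeper is shared.
Longest shared-prefix length: 2

2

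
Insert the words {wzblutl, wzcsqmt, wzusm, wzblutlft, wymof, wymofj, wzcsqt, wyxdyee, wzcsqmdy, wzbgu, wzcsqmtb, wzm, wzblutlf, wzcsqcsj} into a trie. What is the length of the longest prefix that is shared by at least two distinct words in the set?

Look for the deepest trie node that still has at least two words in its subtree.
e.g. "wzblutlf" and "wzblutlft" share the prefix "wzblutlf" of length 8; no pair shares a longer one.
Longest shared-prefix length: 8

8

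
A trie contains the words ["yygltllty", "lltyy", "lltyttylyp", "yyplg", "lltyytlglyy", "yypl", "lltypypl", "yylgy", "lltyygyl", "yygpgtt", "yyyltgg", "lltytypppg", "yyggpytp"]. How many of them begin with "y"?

Traverse to the node for "y", then collect every word in that subtree.
Matches: "yyggpytp", "yygltllty", "yygpgtt", "yylgy", "yypl", "yyplg", "yyyltgg"
Count: 7

7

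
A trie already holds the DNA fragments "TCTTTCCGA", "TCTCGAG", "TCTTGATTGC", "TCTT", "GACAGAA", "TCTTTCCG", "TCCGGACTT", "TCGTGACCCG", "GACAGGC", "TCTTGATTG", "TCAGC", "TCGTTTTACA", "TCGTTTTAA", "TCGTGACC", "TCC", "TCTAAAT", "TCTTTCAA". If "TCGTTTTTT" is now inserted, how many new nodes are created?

2

Walking "TCGTTTTTT" from the root, the first 7 characters ("TCGTTTT") follow existing edges; "T" is the first miss.
So 9 − 7 = 2 new nodes.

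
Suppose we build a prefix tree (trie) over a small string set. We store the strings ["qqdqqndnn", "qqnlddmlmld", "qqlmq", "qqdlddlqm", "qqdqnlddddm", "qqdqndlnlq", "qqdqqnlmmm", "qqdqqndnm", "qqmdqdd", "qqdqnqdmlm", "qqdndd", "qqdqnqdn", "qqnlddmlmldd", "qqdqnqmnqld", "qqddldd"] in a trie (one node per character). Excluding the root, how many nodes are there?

68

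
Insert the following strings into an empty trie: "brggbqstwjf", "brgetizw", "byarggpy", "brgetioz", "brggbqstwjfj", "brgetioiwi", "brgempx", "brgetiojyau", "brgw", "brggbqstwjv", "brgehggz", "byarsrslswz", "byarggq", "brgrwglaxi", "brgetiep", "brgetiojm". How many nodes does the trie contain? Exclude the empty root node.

60

Count nodes per top-level branch (shared prefixes stored once):
  'b'-branch (brgehggz, brgempx, brgetiep, brgetioiwi, brgetiojm, brgetiojyau, brgetioz, brgetizw, brggbqstwjf, brggbqstwjfj, brggbqstwjv, brgrwglaxi, brgw, byarggpy, byarggq, byarsrslswz): 60 nodes
Sum: 60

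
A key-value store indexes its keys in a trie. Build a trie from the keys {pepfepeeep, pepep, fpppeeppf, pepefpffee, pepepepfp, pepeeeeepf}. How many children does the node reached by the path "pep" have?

Follow the path "pep" to its node, then look at its outgoing edges.
Distinct next characters after "pep": e, f.
That node has 2 child edges.

2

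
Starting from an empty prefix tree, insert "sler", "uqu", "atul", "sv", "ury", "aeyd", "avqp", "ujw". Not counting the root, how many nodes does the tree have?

22

For each word, the new-node count is its length minus the longest prefix already in the trie:
  "sler" → 4 new (s, l, e, r)
  "uqu" → 3 new (u, q, u)
  "atul" → 4 new (a, t, u, l)
  "sv" → prefix "s" already present; 1 new (v)
  "ury" → prefix "u" already present; 2 new (r, y)
  "aeyd" → prefix "a" already present; 3 new (e, y, d)
  "avqp" → prefix "a" already present; 3 new (v, q, p)
  "ujw" → prefix "u" already present; 2 new (j, w)
Total nodes = 4 + 3 + 4 + 1 + 2 + 3 + 3 + 2 = 22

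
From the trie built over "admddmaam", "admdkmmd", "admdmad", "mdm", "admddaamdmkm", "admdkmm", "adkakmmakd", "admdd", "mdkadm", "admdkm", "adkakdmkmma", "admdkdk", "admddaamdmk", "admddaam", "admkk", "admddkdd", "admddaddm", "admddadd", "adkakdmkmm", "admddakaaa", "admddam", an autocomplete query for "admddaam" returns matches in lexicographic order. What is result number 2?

admddaamdmk

Filter for "admddaam…" and sort: "admddaam", "admddaamdmk", "admddaamdmkm"
The 2nd is admddaamdmk.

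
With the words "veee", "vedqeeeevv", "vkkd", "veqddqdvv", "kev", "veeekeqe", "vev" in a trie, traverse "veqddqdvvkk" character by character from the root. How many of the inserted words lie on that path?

1

Check each prefix of "veqddqdvvkk" against the stored set — each match is an end-marker on the path.
Prefixes of the query that are stored words: "veqddqdvv"
Count: 1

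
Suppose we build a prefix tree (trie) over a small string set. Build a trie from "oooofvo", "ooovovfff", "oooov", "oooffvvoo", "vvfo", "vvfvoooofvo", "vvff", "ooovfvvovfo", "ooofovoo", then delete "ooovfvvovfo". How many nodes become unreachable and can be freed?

Walk "ooovfvvovfo" from the leaf back toward the root, removing each node that no remaining word uses.
The suffix "fvvovfo" (7 nodes) is used only by "ooovfvvovfo"; the node for "ooov" still has the child "o", so pruning stops there.
Nodes removed: 7

7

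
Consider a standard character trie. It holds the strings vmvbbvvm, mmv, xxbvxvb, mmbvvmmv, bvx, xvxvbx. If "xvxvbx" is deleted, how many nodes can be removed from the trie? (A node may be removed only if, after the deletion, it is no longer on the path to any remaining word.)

5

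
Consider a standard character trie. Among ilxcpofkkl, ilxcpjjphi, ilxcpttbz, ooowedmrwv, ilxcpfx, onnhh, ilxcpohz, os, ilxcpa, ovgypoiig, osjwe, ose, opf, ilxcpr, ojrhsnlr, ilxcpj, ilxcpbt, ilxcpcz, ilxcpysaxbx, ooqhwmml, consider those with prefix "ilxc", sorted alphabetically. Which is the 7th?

ilxcpofkkl

DFS of the "ilxc" subtree visits, in order: "ilxcpa", "ilxcpbt", "ilxcpcz", "ilxcpfx", "ilxcpj", "ilxcpjjphi", "ilxcpofkkl", "ilxcpohz", "ilxcpr", "ilxcpttbz", "ilxcpysaxbx"
Position 7: ilxcpofkkl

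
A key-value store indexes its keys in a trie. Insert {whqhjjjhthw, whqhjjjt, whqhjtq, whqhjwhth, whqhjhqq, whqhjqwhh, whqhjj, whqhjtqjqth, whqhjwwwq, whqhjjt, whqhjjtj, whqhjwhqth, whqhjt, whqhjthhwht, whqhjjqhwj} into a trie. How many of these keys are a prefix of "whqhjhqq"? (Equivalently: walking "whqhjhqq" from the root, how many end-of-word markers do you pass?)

Walk "whqhjhqq" from the root; an end-of-word marker is hit whenever a stored word is a prefix of "whqhjhqq".
Prefixes of the query that are stored words: "whqhjhqq"
Count: 1

1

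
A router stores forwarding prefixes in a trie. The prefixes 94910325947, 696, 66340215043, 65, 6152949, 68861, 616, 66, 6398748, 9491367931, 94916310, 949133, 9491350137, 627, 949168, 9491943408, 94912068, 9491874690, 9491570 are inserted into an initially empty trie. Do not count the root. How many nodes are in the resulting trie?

80

Trace insertions, counting only characters that open a new branch:
  "94910325947" → 11 new (9, 4, 9, 1, 0, 3, 2, 5, 9, 4, 7)
  "696" → 3 new (6, 9, 6)
  "66340215043" → prefix "6" already present; 10 new (6, 3, 4, 0, 2, 1, 5, 0, 4, 3)
  "65" → prefix "6" already present; 1 new (5)
  "6152949" → prefix "6" already present; 6 new (1, 5, 2, 9, 4, 9)
  "68861" → prefix "6" already present; 4 new (8, 8, 6, 1)
  "616" → prefix "61" already present; 1 new (6)
  "66" → prefix "66" already present; 0 new (none)
  "6398748" → prefix "6" already present; 6 new (3, 9, 8, 7, 4, 8)
  "9491367931" → prefix "9491" already present; 6 new (3, 6, 7, 9, 3, 1)
  "94916310" → prefix "9491" already present; 4 new (6, 3, 1, 0)
  "949133" → prefix "94913" already present; 1 new (3)
  "9491350137" → prefix "94913" already present; 5 new (5, 0, 1, 3, 7)
  "627" → prefix "6" already present; 2 new (2, 7)
  "949168" → prefix "94916" already present; 1 new (8)
  "9491943408" → prefix "9491" already present; 6 new (9, 4, 3, 4, 0, 8)
  "94912068" → prefix "9491" already present; 4 new (2, 0, 6, 8)
  "9491874690" → prefix "9491" already present; 6 new (8, 7, 4, 6, 9, 0)
  "9491570" → prefix "9491" already present; 3 new (5, 7, 0)
Total nodes = 11 + 3 + 10 + 1 + 6 + 4 + 1 + 0 + 6 + 6 + 4 + 1 + 5 + 2 + 1 + 6 + 4 + 6 + 3 = 80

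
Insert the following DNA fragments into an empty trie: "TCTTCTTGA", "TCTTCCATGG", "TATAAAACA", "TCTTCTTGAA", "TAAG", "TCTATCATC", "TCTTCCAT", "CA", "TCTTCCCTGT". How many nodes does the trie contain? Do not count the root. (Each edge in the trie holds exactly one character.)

For each word, the new-node count is its length minus the longest prefix already in the trie:
  "TCTTCTTGA" → 9 new (T, C, T, T, C, T, T, G, A)
  "TCTTCCATGG" → prefix "TCTTC" already present; 5 new (C, A, T, G, G)
  "TATAAAACA" → prefix "T" already present; 8 new (A, T, A, A, A, A, C, A)
  "TCTTCTTGAA" → prefix "TCTTCTTGA" already present; 1 new (A)
  "TAAG" → prefix "TA" already present; 2 new (A, G)
  "TCTATCATC" → prefix "TCT" already present; 6 new (A, T, C, A, T, C)
  "TCTTCCAT" → prefix "TCTTCCAT" already present; 0 new (none)
  "CA" → 2 new (C, A)
  "TCTTCCCTGT" → prefix "TCTTCC" already present; 4 new (C, T, G, T)
Total nodes = 9 + 5 + 8 + 1 + 2 + 6 + 0 + 2 + 4 = 37

37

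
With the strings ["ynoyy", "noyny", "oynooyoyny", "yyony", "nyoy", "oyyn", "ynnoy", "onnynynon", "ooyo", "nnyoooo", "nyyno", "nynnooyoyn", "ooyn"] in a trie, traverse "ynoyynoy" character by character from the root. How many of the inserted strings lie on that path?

1

Check each prefix of "ynoyynoy" against the stored set — each match is an end-marker on the path.
Prefixes of the query that are stored words: "ynoyy"
Count: 1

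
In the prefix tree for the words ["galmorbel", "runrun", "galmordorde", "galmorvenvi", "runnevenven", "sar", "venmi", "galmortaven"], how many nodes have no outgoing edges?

8

A leaf is a node with no children — equivalently, the end of a word that is not a proper prefix of any other stored word.
Those words: "galmorbel", "galmordorde", "galmortaven", "galmorvenvi", "runnevenven", "runrun", "sar", "venmi"
Leaf count: 8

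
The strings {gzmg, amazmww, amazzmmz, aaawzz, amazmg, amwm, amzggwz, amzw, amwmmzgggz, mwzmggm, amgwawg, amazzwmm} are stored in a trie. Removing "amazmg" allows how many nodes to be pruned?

1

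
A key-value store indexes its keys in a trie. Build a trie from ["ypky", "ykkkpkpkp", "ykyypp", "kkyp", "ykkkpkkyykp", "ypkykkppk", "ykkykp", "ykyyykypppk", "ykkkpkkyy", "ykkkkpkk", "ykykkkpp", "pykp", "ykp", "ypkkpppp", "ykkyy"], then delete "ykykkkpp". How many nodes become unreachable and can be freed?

After clearing the end-marker at "ykykkkpp", prune upward until reaching a node still needed by another word.
The suffix "kkkpp" (5 nodes) is used only by "ykykkkpp"; the node for "yky" still has the child "y", so pruning stops there.
Nodes removed: 5

5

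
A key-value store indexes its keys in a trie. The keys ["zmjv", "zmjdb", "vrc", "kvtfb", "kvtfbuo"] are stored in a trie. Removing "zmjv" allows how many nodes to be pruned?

A node on "zmjv"'s path can go only if nothing else ends at it or branches off below it.
The suffix "v" (1 node) is used only by "zmjv"; the node for "zmj" still has the child "d", so pruning stops there.
Nodes removed: 1

1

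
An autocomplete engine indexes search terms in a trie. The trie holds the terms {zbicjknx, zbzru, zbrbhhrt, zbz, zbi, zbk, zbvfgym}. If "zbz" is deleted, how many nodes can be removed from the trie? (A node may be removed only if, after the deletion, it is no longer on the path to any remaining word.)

0

A node on "zbz"'s path can go only if nothing else ends at it or branches off below it.
Every node on "zbz" is still needed (e.g. by "zbzru"), so nothing is freed.
Nodes removed: 0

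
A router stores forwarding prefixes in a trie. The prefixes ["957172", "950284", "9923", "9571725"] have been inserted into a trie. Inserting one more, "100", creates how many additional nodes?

Nothing in the trie begins with "1"; the whole of "100" is new.
3 − 0 = 3 new nodes.

3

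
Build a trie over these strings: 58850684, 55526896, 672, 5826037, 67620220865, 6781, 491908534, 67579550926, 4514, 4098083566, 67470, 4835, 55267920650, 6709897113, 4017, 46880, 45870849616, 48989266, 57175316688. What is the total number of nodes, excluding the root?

118

For each word, the new-node count is its length minus the longest prefix already in the trie:
  "58850684" → 8 new (5, 8, 8, 5, 0, 6, 8, 4)
  "55526896" → prefix "5" already present; 7 new (5, 5, 2, 6, 8, 9, 6)
  "672" → 3 new (6, 7, 2)
  "5826037" → prefix "58" already present; 5 new (2, 6, 0, 3, 7)
  "67620220865" → prefix "67" already present; 9 new (6, 2, 0, 2, 2, 0, 8, 6, 5)
  "6781" → prefix "67" already present; 2 new (8, 1)
  "491908534" → 9 new (4, 9, 1, 9, 0, 8, 5, 3, 4)
  "67579550926" → prefix "67" already present; 9 new (5, 7, 9, 5, 5, 0, 9, 2, 6)
  "4514" → prefix "4" already present; 3 new (5, 1, 4)
  "4098083566" → prefix "4" already present; 9 new (0, 9, 8, 0, 8, 3, 5, 6, 6)
  "67470" → prefix "67" already present; 3 new (4, 7, 0)
  "4835" → prefix "4" already present; 3 new (8, 3, 5)
  "55267920650" → prefix "55" already present; 9 new (2, 6, 7, 9, 2, 0, 6, 5, 0)
  "6709897113" → prefix "67" already present; 8 new (0, 9, 8, 9, 7, 1, 1, 3)
  "4017" → prefix "40" already present; 2 new (1, 7)
  "46880" → prefix "4" already present; 4 new (6, 8, 8, 0)
  "45870849616" → prefix "45" already present; 9 new (8, 7, 0, 8, 4, 9, 6, 1, 6)
  "48989266" → prefix "48" already present; 6 new (9, 8, 9, 2, 6, 6)
  "57175316688" → prefix "5" already present; 10 new (7, 1, 7, 5, 3, 1, 6, 6, 8, 8)
Total nodes = 8 + 7 + 3 + 5 + 9 + 2 + 9 + 9 + 3 + 9 + 3 + 3 + 9 + 8 + 2 + 4 + 9 + 6 + 10 = 118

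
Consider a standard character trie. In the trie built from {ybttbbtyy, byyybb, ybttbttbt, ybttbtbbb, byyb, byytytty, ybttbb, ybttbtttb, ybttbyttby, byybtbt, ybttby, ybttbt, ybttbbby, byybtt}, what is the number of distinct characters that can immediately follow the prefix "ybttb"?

Follow the path "ybttb" to its node, then look at its outgoing edges.
Distinct next characters after "ybttb": b, t, y.
That node has 3 child edges.

3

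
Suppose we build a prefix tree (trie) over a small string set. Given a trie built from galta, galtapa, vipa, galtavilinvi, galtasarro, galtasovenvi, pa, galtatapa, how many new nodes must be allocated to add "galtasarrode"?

The longest prefix of "galtasarrode" already in the trie is "galtasarro" (length 10).
Each of the 2 remaining characters creates one node.

2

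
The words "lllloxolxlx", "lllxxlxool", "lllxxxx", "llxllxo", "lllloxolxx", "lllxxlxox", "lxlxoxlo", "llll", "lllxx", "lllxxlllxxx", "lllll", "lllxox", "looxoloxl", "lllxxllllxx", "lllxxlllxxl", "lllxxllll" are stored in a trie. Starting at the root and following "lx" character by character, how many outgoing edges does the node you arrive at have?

Walk "lx" from the root, arriving at one node.
Distinct next characters after "lx": l.
That node has 1 child edge.

1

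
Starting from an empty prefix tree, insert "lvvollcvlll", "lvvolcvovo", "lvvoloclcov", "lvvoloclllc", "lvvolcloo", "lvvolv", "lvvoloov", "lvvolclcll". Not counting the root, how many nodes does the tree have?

34

For each word, the new-node count is its length minus the longest prefix already in the trie:
  "lvvollcvlll" → 11 new (l, v, v, o, l, l, c, v, l, l, l)
  "lvvolcvovo" → prefix "lvvol" already present; 5 new (c, v, o, v, o)
  "lvvoloclcov" → prefix "lvvol" already present; 6 new (o, c, l, c, o, v)
  "lvvoloclllc" → prefix "lvvolocl" already present; 3 new (l, l, c)
  "lvvolcloo" → prefix "lvvolc" already present; 3 new (l, o, o)
  "lvvolv" → prefix "lvvol" already present; 1 new (v)
  "lvvoloov" → prefix "lvvolo" already present; 2 new (o, v)
  "lvvolclcll" → prefix "lvvolcl" already present; 3 new (c, l, l)
Total nodes = 11 + 5 + 6 + 3 + 3 + 1 + 2 + 3 = 34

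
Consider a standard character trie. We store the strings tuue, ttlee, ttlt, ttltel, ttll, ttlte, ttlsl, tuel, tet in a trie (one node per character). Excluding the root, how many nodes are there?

18

Trie structure (* marks end of a word):
(root)
└─ t
   ├─ e
   │  └─ t *
   ├─ t
   │  └─ l
   │     ├─ e
   │     │  └─ e *
   │     ├─ l *
   │     ├─ s
   │     │  └─ l *
   │     └─ t *
   │        └─ e *
   │           └─ l *
   └─ u
      ├─ e
      │  └─ l *
      └─ u
         └─ e *
Counting every labelled node above: 18.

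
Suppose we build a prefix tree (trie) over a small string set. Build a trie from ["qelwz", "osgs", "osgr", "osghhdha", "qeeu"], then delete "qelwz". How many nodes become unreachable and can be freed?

Walk "qelwz" from the leaf back toward the root, removing each node that no remaining word uses.
The suffix "lwz" (3 nodes) is used only by "qelwz"; the node for "qe" still has the child "e", so pruning stops there.
Nodes removed: 3

3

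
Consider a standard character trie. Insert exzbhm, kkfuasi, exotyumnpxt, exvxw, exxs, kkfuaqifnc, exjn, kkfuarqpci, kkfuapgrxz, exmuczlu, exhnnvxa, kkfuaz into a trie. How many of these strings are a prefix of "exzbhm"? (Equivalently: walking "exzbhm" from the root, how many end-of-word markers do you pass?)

Check each prefix of "exzbhm" against the stored set — each match is an end-marker on the path.
Prefixes of the query that are stored words: "exzbhm"
Count: 1

1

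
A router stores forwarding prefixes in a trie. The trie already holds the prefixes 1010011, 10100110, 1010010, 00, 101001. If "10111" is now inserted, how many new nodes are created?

2

"101" is already a path in the trie; the remaining "11" must be added.
New nodes needed: |"10111"| − 3 = 5 − 3 = 2.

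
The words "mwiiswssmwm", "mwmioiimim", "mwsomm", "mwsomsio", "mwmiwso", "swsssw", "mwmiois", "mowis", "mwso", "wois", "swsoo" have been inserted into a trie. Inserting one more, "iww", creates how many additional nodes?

3

No existing word starts with "i", so every character of "iww" needs a new node.
3 − 0 = 3 new nodes.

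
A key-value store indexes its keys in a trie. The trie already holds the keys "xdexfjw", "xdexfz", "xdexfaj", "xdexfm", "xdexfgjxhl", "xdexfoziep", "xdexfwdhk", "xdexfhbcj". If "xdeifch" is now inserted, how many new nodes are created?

Walking "xdeifch" from the root, the first 3 characters ("xde") follow existing edges; "i" is the first miss.
Each of the 4 remaining characters creates one node.

4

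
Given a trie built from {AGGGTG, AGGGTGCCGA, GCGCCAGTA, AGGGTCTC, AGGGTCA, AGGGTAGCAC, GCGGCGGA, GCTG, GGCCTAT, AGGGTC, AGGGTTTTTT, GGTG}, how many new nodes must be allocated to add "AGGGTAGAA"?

The longest prefix of "AGGGTAGAA" already in the trie is "AGGGTAG" (length 7).
Each of the 2 remaining characters creates one node.

2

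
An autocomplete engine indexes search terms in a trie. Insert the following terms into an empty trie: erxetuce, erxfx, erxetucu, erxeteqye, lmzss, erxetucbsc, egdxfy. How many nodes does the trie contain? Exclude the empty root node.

28

Count nodes per top-level branch (shared prefixes stored once):
  'e'-branch (egdxfy, erxeteqye, erxetucbsc, erxetuce, erxetucu, erxfx): 23 nodes
  'l'-branch (lmzss): 5 nodes
Sum: 28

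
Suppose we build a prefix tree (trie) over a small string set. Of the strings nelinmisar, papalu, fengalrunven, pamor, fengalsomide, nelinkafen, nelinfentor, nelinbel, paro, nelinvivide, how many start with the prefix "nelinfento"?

Filter for entries beginning with "nelinfento":
Matches: "nelinfentor"
Count: 1

1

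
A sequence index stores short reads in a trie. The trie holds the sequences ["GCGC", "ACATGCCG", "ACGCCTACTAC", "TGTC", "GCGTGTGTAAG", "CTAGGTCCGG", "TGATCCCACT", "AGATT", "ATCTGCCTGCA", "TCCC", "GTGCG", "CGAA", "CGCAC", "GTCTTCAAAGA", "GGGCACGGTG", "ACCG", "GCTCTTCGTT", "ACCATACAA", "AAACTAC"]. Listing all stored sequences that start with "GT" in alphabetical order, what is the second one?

GTGCG

Words with prefix "GT", in lexicographic order: "GTCTTCAAAGA", "GTGCG"
Position 2: GTGCG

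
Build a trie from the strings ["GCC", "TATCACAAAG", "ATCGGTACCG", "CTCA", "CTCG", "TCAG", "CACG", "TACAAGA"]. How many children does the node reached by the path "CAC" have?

The children of the "CAC" node are the distinct next characters among strings starting with "CAC".
Distinct next characters after "CAC": G.
That node has 1 child edge.

1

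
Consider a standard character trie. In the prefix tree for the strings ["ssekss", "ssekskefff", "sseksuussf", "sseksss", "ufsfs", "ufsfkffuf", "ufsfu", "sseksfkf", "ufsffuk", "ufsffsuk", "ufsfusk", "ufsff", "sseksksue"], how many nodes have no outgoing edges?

10

Leaves are exactly the stored words that no other stored word extends.
Those words: "sseksfkf", "ssekskefff", "sseksksue", "sseksss", "sseksuussf", "ufsffsuk", "ufsffuk", "ufsfkffuf", "ufsfs", "ufsfusk"
Leaf count: 10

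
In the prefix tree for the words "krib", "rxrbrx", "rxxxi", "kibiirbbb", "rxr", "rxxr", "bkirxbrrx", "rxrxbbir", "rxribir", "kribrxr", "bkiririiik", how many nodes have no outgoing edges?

9

Leaves are exactly the stored words that no other stored word extends.
Those words: "bkiririiik", "bkirxbrrx", "kibiirbbb", "kribrxr", "rxrbrx", "rxribir", "rxrxbbir", "rxxr", "rxxxi"
Leaf count: 9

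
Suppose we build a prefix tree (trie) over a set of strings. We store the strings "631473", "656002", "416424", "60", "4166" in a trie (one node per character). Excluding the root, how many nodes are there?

Count nodes per top-level branch (shared prefixes stored once):
  '4'-branch (416424, 4166): 7 nodes
  '6'-branch (60, 631473, 656002): 12 nodes
Sum: 19

19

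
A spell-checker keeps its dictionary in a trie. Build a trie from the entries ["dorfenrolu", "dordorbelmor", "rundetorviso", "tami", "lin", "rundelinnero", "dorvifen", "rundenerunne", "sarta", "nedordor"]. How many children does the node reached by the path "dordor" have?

Walk "dordor" from the root, arriving at one node.
Characters that immediately follow "dordor" among the stored strings: {b}.
That node has 1 child edge.

1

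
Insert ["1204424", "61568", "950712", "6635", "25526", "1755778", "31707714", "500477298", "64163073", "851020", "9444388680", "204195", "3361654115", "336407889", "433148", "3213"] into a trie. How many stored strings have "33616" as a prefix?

Traverse to the node for "33616", then collect every word in that subtree.
Matches: "3361654115"
Count: 1

1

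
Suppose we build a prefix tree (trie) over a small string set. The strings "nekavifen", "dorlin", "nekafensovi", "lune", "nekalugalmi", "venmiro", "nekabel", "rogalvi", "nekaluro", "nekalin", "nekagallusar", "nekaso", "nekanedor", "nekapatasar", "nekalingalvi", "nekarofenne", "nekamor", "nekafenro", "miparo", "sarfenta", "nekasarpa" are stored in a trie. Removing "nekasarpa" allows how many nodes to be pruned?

4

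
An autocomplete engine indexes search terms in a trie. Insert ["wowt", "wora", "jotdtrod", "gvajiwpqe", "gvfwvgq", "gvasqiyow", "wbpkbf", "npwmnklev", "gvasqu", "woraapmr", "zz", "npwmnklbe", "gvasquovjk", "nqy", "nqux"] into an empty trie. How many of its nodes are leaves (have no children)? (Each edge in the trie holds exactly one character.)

13

A leaf is a node with no children — equivalently, the end of a word that is not a proper prefix of any other stored word.
Those words: "gvajiwpqe", "gvasqiyow", "gvasquovjk", "gvfwvgq", "jotdtrod", "npwmnklbe", "npwmnklev", "nqux", "nqy", "wbpkbf", "woraapmr", "wowt", "zz"
Leaf count: 13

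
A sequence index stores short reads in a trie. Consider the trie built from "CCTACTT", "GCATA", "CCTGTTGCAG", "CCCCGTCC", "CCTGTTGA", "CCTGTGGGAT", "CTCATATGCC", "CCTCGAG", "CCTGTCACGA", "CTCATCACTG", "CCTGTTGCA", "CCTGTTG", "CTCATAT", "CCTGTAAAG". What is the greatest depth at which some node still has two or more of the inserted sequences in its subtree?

9

Equivalently: take the maximum, over all pairs, of their longest common prefix length.
e.g. "CCTGTTGCA" and "CCTGTTGCAG" share the prefix "CCTGTTGCA" of length 9; no pair shares a longer one.
Longest shared-prefix length: 9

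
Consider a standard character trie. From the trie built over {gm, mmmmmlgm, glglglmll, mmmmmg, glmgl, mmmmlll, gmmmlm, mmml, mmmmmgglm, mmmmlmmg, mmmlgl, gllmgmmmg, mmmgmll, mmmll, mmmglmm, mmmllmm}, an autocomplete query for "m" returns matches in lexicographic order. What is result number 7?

DFS of the "m" subtree visits, in order: "mmmglmm", "mmmgmll", "mmml", "mmmlgl", "mmmll", "mmmllmm", "mmmmlll", "mmmmlmmg", "mmmmmg", "mmmmmgglm", "mmmmmlgm"
The 7th is mmmmlll.

mmmmlll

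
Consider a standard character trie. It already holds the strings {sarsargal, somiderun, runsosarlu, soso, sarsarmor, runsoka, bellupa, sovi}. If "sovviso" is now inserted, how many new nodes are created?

The longest prefix of "sovviso" already in the trie is "sov" (length 3).
Each of the 4 remaining characters creates one node.

4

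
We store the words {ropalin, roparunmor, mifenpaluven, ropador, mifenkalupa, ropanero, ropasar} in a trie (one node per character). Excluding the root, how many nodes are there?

41

For each word, the new-node count is its length minus the longest prefix already in the trie:
  "ropalin" → 7 new (r, o, p, a, l, i, n)
  "roparunmor" → prefix "ropa" already present; 6 new (r, u, n, m, o, r)
  "mifenpaluven" → 12 new (m, i, f, e, n, p, a, l, u, v, e, n)
  "ropador" → prefix "ropa" already present; 3 new (d, o, r)
  "mifenkalupa" → prefix "mifen" already present; 6 new (k, a, l, u, p, a)
  "ropanero" → prefix "ropa" already present; 4 new (n, e, r, o)
  "ropasar" → prefix "ropa" already present; 3 new (s, a, r)
Total nodes = 7 + 6 + 12 + 3 + 6 + 4 + 3 = 41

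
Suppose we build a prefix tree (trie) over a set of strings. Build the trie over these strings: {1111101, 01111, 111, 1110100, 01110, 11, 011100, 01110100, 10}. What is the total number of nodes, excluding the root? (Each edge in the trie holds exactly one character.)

22

Count nodes per top-level branch (shared prefixes stored once):
  '0'-branch (01110, 011100, 01110100, 01111): 10 nodes
  '1'-branch (10, 11, 111, 1110100, 1111101): 12 nodes
Sum: 22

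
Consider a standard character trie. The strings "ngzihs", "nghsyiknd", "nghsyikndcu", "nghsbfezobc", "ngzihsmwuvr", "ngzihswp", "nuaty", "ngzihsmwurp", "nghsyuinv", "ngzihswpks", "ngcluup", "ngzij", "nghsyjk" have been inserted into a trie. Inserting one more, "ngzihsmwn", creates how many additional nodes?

Walking "ngzihsmwn" from the root, the first 8 characters ("ngzihsmw") follow existing edges; "n" is the first miss.
New nodes needed: |"ngzihsmwn"| − 8 = 9 − 8 = 1.

1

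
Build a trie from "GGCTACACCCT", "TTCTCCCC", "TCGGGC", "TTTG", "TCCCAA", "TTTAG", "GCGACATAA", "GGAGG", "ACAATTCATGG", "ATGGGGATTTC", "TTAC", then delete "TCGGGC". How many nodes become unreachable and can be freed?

After clearing the end-marker at "TCGGGC", prune upward until reaching a node still needed by another word.
The suffix "GGGC" (4 nodes) is used only by "TCGGGC"; the node for "TC" still has the child "C", so pruning stops there.
Nodes removed: 4

4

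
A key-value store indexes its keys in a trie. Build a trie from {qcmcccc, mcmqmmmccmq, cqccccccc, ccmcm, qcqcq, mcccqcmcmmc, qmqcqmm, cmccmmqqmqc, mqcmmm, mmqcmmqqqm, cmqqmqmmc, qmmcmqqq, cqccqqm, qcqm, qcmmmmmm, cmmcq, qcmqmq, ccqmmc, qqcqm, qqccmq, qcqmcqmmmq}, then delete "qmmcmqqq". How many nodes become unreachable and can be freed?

A node on "qmmcmqqq"'s path can go only if nothing else ends at it or branches off below it.
The suffix "mcmqqq" (6 nodes) is used only by "qmmcmqqq"; the node for "qm" still has the child "q", so pruning stops there.
Nodes removed: 6

6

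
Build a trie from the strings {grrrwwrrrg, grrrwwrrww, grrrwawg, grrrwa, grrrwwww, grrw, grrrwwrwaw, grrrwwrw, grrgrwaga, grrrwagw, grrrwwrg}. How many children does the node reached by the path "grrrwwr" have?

Follow the path "grrrwwr" to its node, then look at its outgoing edges.
Characters that immediately follow "grrrwwr" among the stored strings: {g, r, w}.
That node has 3 child edges.

3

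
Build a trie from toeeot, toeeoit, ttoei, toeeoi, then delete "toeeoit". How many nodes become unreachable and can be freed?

1

Walk "toeeoit" from the leaf back toward the root, removing each node that no remaining word uses.
The suffix "t" (1 node) is used only by "toeeoit"; "toeeoi" is itself a stored word, so pruning stops there.
Nodes removed: 1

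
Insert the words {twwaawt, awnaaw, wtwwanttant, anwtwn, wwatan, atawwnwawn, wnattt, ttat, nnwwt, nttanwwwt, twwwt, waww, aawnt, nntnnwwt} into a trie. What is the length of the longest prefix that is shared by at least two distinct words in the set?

3

Look for the deepest trie node that still has at least two words in its subtree.
e.g. "twwaawt" and "twwwt" share the prefix "tww" of length 3; no pair shares a longer one.
Longest shared-prefix length: 3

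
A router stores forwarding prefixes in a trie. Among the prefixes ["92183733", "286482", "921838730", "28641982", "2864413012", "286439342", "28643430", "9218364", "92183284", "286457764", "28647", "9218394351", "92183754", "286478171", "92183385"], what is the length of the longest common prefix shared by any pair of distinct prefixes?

Look for the deepest trie node that still has at least two words in its subtree.
e.g. "92183733" and "92183754" share the prefix "921837" of length 6; no pair shares a longer one.
Longest shared-prefix length: 6

6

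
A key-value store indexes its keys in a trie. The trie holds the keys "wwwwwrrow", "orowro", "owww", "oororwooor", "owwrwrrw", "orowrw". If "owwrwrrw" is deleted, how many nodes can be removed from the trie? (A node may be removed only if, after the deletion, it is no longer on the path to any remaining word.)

After clearing the end-marker at "owwrwrrw", prune upward until reaching a node still needed by another word.
The suffix "rwrrw" (5 nodes) is used only by "owwrwrrw"; the node for "oww" still has the child "w", so pruning stops there.
Nodes removed: 5

5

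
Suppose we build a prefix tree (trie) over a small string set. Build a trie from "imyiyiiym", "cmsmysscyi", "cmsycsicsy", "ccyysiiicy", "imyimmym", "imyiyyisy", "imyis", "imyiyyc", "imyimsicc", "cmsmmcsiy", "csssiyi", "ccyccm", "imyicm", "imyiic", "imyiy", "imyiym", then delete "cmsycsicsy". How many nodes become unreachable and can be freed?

After clearing the end-marker at "cmsycsicsy", prune upward until reaching a node still needed by another word.
The suffix "ycsicsy" (7 nodes) is used only by "cmsycsicsy"; the node for "cms" still has the child "m", so pruning stops there.
Nodes removed: 7

7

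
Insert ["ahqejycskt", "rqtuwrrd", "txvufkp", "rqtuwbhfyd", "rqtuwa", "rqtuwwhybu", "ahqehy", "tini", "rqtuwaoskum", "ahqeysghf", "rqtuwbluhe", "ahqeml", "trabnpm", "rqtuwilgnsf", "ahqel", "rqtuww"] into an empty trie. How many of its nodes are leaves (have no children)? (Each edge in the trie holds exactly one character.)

14

Leaves are exactly the stored words that no other stored word extends.
Those words: "ahqehy", "ahqejycskt", "ahqel", "ahqeml", "ahqeysghf", "rqtuwaoskum", "rqtuwbhfyd", "rqtuwbluhe", "rqtuwilgnsf", "rqtuwrrd", "rqtuwwhybu", "tini", "trabnpm", "txvufkp"
Leaf count: 14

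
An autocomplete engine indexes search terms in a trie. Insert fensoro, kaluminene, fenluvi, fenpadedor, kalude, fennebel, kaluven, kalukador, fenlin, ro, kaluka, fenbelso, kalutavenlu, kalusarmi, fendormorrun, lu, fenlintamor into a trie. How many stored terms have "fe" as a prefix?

Filter for entries beginning with "fe":
Matches: "fenbelso", "fendormorrun", "fenlin", "fenlintamor", "fenluvi", "fennebel", "fenpadedor", "fensoro"
Count: 8

8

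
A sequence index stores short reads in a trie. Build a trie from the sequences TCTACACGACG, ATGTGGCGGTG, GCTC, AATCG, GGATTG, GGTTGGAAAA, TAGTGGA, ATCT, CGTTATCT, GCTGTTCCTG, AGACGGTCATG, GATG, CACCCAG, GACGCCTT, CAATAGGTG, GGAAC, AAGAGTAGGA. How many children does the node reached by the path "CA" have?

2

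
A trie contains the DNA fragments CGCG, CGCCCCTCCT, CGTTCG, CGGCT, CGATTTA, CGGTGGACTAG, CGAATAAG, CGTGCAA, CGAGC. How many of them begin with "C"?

9

Traverse to the node for "C", then collect every word in that subtree.
Words under "C": CGAATAAG, CGAGC, CGATTTA, CGCCCCTCCT, CGCG, CGGCT, CGGTGGACTAG, CGTGCAA, CGTTCG
Count: 9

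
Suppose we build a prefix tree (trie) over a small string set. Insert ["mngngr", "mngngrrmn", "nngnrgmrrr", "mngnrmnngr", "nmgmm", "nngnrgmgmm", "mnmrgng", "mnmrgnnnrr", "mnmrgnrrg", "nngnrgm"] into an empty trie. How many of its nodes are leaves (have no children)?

Leaves are exactly the stored words that no other stored word extends.
Those words: "mngngrrmn", "mngnrmnngr", "mnmrgng", "mnmrgnnnrr", "mnmrgnrrg", "nmgmm", "nngnrgmgmm", "nngnrgmrrr"
Leaf count: 8

8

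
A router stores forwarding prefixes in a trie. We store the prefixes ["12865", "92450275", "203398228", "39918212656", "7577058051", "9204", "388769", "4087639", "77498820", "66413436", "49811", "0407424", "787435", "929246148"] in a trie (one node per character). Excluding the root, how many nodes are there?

For each word, the new-node count is its length minus the longest prefix already in the trie:
  "12865" → 5 new (1, 2, 8, 6, 5)
  "92450275" → 8 new (9, 2, 4, 5, 0, 2, 7, 5)
  "203398228" → 9 new (2, 0, 3, 3, 9, 8, 2, 2, 8)
  "39918212656" → 11 new (3, 9, 9, 1, 8, 2, 1, 2, 6, 5, 6)
  "7577058051" → 10 new (7, 5, 7, 7, 0, 5, 8, 0, 5, 1)
  "9204" → prefix "92" already present; 2 new (0, 4)
  "388769" → prefix "3" already present; 5 new (8, 8, 7, 6, 9)
  "4087639" → 7 new (4, 0, 8, 7, 6, 3, 9)
  "77498820" → prefix "7" already present; 7 new (7, 4, 9, 8, 8, 2, 0)
  "66413436" → 8 new (6, 6, 4, 1, 3, 4, 3, 6)
  "49811" → prefix "4" already present; 4 new (9, 8, 1, 1)
  "0407424" → 7 new (0, 4, 0, 7, 4, 2, 4)
  "787435" → prefix "7" already present; 5 new (8, 7, 4, 3, 5)
  "929246148" → prefix "92" already present; 7 new (9, 2, 4, 6, 1, 4, 8)
Total nodes = 5 + 8 + 9 + 11 + 10 + 2 + 5 + 7 + 7 + 8 + 4 + 7 + 5 + 7 = 95

95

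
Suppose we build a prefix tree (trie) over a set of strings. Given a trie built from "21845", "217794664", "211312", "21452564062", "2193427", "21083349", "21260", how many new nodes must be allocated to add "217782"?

2

Walking "217782" from the root, the first 4 characters ("2177") follow existing edges; "8" is the first miss.
Each of the 2 remaining characters creates one node.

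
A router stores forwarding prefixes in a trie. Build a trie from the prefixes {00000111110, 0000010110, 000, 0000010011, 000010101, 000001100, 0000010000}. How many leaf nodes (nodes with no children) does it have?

Leaves are exactly the stored words that no other stored word extends.
Those words: "0000010000", "0000010011", "0000010110", "000001100", "00000111110", "000010101"
Leaf count: 6

6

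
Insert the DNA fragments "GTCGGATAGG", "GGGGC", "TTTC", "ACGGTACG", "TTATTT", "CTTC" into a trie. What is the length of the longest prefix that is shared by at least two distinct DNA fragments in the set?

The deepest shared node is where two words last agree before diverging.
"TTATTT" and "TTTC" agree on "TT" (2 characters) before diverging; nothing deeper is shared.
Longest shared-prefix length: 2

2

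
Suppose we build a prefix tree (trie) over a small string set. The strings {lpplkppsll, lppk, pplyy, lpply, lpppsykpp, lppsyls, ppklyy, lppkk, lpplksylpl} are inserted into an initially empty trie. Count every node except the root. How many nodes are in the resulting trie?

37

Trie structure (* marks end of a word):
(root)
├─ l
│  └─ p
│     └─ p
│        ├─ k *
│        │  └─ k *
│        ├─ l
│        │  ├─ k
│        │  │  ├─ p
│        │  │  │  └─ p
│        │  │  │     └─ s
│        │  │  │        └─ l
│        │  │  │           └─ l *
│        │  │  └─ s
│        │  │     └─ y
│        │  │        └─ l
│        │  │           └─ p
│        │  │              └─ l *
│        │  └─ y *
│        ├─ p
│        │  └─ s
│        │     └─ y
│        │        └─ k
│        │           └─ p
│        │              └─ p *
│        └─ s
│           └─ y
│              └─ l
│                 └─ s *
└─ p
   └─ p
      ├─ k
      │  └─ l
      │     └─ y
      │        └─ y *
      └─ l
         └─ y
            └─ y *
Counting every labelled node above: 37.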